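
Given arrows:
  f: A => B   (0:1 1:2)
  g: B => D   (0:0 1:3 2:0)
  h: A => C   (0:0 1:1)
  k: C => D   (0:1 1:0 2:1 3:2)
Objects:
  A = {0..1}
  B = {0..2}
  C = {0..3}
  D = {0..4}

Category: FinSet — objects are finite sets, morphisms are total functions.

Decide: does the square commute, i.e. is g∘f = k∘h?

Answer: DOES NOT COMMUTE

Work:
Along f;g (path 1):
  0 f=>1 g=>3
  1 f=>2 g=>0
  composite₁ = (0:3 1:0)
Along h;k (path 2):
  0 h=>0 k=>1
  1 h=>1 k=>0
  composite₂ = (0:1 1:0)
Equal? NO — does not commute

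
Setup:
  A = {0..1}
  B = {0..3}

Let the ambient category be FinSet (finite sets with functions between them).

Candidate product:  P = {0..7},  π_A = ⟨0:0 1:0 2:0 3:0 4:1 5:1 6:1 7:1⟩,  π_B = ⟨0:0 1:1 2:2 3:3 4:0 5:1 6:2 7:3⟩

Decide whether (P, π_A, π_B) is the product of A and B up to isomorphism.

Answer: VALID PRODUCT

Work:
|A|·|B| = 2·4 = 8;  |P| = 8
Check the pairing map k ↦ (π_A(k), π_B(k)):
  0 : (0,0)
  1 : (0,1)
  2 : (0,2)
  3 : (0,3)
  4 : (1,0)
  5 : (1,1)
  6 : (1,2)
  7 : (1,3)
distinct pairs in image: 8 / 8 needed
  → bijection onto A×B; projections well-typed.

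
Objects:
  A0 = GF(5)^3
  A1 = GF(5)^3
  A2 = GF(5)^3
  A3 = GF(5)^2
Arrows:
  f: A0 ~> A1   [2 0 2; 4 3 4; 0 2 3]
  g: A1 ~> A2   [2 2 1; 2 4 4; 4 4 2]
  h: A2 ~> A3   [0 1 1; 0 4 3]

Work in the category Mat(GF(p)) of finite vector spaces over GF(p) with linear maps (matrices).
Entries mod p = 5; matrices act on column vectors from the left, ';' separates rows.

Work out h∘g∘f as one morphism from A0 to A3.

  e0=[1,0,0] f~>[2,4,0] g~>[2,0,4] h~>[4,2]
  e1=[0,1,0] f~>[0,3,2] g~>[3,0,1] h~>[1,3]
  e2=[0,0,1] f~>[2,4,3] g~>[0,2,0] h~>[2,3]
⟦path⟧: [4 1 2; 2 3 3]

Answer: [4 1 2; 2 3 3]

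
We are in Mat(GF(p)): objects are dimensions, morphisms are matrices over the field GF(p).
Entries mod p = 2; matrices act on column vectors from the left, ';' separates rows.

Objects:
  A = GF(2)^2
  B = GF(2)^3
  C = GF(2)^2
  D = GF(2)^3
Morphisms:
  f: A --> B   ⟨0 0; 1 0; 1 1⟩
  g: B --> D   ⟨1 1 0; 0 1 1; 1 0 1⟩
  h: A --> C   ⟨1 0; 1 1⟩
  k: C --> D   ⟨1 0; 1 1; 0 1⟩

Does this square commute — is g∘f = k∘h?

1) trace f;g:
  e0=(1,0) f-->(0,1,1) g-->(1,0,1)
  e1=(0,1) f-->(0,0,1) g-->(0,1,1)
  result₁ = ⟨1 0; 0 1; 1 1⟩
2) trace h;k:
  e0=(1,0) h-->(1,1) k-->(1,0,1)
  e1=(0,1) h-->(0,1) k-->(0,1,1)
  result₂ = ⟨1 0; 0 1; 1 1⟩
Equal? same morphism ✓

Answer: COMMUTES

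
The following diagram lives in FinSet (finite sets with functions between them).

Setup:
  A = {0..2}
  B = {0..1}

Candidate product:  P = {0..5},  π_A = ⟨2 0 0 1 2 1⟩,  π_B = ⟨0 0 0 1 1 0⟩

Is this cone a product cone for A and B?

Answer: NOT A VALID PRODUCT — duplicate pair at indices 2,1

Work:
|A|·|B| = 3·2 = 6;  |P| = 6
Check the pairing map k ↦ (π_A(k), π_B(k)):
  0 : (2,0)
  1 : (0,0)
  2 : (0,0)  ✗ repeats pair of k=1
  3 : (1,1)
  4 : (2,1)
  5 : (1,0)
distinct pairs in image: 5 / 6 needed
  → (0,0) hit at k=1 and k=2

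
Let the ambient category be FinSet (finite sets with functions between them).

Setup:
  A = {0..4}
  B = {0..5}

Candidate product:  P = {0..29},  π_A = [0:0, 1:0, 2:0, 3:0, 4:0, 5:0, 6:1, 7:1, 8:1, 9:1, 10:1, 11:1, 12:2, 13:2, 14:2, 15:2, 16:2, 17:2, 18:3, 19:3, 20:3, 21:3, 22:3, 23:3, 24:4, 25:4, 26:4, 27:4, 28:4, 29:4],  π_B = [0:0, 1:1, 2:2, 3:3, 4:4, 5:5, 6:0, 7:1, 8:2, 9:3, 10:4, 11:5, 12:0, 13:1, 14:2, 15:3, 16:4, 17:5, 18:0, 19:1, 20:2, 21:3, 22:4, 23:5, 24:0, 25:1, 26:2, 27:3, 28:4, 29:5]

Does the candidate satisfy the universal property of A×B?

Answer: VALID PRODUCT

Derivation:
|A|·|B| = 5·6 = 30;  |P| = 30
Check the pairing map k ↦ (π_A(k), π_B(k)):
  0 : (0,0)
  1 : (0,1)
  2 : (0,2)
  3 : (0,3)
  4 : (0,4)
  5 : (0,5)
  6 : (1,0)
  7 : (1,1)
  8 : (1,2)
  9 : (1,3)
  10 : (1,4)
  11 : (1,5)
  12 : (2,0)
  13 : (2,1)
  14 : (2,2)
  15 : (2,3)
  16 : (2,4)
  17 : (2,5)
  18 : (3,0)
  19 : (3,1)
  20 : (3,2)
  21 : (3,3)
  22 : (3,4)
  23 : (3,5)
  24 : (4,0)
  25 : (4,1)
  26 : (4,2)
  27 : (4,3)
  28 : (4,4)
  29 : (4,5)
distinct pairs in image: 30 / 30 needed
  → bijection onto A×B; projections well-typed.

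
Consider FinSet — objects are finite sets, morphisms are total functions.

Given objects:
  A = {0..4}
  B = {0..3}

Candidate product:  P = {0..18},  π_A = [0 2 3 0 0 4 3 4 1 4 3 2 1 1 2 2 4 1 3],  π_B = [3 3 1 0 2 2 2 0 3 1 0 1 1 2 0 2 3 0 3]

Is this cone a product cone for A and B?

|A|·|B| = 5·4 = 20;  |P| = 19
  → cardinalities differ; no bijection possible.

Answer: NOT A VALID PRODUCT — |P|=19 ≠ |A|·|B|=20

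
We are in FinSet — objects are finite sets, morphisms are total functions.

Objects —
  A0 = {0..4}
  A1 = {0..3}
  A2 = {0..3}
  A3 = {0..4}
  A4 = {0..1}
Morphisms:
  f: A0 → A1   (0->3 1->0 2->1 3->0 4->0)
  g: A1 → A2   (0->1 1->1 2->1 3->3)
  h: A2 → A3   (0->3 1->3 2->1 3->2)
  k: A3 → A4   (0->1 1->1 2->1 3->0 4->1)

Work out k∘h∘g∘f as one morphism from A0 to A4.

  0 f→3 g→3 h→2 k→1
  1 f→0 g→1 h→3 k→0
  2 f→1 g→1 h→3 k→0
  3 f→0 g→1 h→3 k→0
  4 f→0 g→1 h→3 k→0
result: (0->1 1->0 2->0 3->0 4->0)

Answer: (0->1 1->0 2->0 3->0 4->0)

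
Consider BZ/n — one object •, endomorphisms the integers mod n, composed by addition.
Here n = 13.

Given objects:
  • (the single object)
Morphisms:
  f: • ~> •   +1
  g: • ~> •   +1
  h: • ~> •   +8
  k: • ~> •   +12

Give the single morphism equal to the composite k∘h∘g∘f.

  0 +1≡1 +1≡2 +8≡10 +12≡9  (mod 13)
result: +9

Answer: +9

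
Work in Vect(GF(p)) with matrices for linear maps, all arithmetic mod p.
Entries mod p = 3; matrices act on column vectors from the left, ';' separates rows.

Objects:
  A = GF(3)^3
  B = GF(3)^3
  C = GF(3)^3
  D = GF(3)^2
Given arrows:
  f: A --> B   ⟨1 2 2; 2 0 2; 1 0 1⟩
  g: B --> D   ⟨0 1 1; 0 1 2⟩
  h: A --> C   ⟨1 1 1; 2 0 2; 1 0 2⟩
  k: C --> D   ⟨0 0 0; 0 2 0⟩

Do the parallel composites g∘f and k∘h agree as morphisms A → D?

Along f;g (path 1):
  e0=⟨1,0,0⟩ f-->⟨1,2,1⟩ g-->⟨0,1⟩
  e1=⟨0,1,0⟩ f-->⟨2,0,0⟩ g-->⟨0,0⟩
  e2=⟨0,0,1⟩ f-->⟨2,2,1⟩ g-->⟨0,1⟩
  result₁ = ⟨0 0 0; 1 0 1⟩
Along h;k (path 2):
  e0=⟨1,0,0⟩ h-->⟨1,2,1⟩ k-->⟨0,1⟩
  e1=⟨0,1,0⟩ h-->⟨1,0,0⟩ k-->⟨0,0⟩
  e2=⟨0,0,1⟩ h-->⟨1,2,2⟩ k-->⟨0,1⟩
  result₂ = ⟨0 0 0; 1 0 1⟩
Equal? same morphism ✓

Answer: COMMUTES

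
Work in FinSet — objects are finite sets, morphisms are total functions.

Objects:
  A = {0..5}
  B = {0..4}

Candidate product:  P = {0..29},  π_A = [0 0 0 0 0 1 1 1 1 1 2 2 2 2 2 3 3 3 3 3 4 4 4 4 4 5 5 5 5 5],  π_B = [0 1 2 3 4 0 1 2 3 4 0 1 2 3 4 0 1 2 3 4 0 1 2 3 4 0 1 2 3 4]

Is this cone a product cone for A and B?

Answer: VALID PRODUCT

Work:
|A|·|B| = 6·5 = 30;  |P| = 30
Check the pairing map k ↦ (π_A(k), π_B(k)):
  0 : (0,0)
  1 : (0,1)
  2 : (0,2)
  3 : (0,3)
  4 : (0,4)
  5 : (1,0)
  6 : (1,1)
  7 : (1,2)
  8 : (1,3)
  9 : (1,4)
  10 : (2,0)
  11 : (2,1)
  12 : (2,2)
  13 : (2,3)
  14 : (2,4)
  15 : (3,0)
  16 : (3,1)
  17 : (3,2)
  18 : (3,3)
  19 : (3,4)
  20 : (4,0)
  21 : (4,1)
  22 : (4,2)
  23 : (4,3)
  24 : (4,4)
  25 : (5,0)
  26 : (5,1)
  27 : (5,2)
  28 : (5,3)
  29 : (5,4)
distinct pairs in image: 30 / 30 needed
  → bijection onto A×B; projections well-typed.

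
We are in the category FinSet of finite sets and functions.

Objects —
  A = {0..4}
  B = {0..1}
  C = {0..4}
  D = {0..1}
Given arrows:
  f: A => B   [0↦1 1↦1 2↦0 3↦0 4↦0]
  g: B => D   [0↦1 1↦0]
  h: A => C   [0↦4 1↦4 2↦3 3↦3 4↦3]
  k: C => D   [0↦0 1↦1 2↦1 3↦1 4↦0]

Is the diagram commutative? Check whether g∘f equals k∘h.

Answer: COMMUTES

Derivation:
1) trace f;g:
  0 f=>1 g=>0
  1 f=>1 g=>0
  2 f=>0 g=>1
  3 f=>0 g=>1
  4 f=>0 g=>1
  result₁ = [0↦0 1↦0 2↦1 3↦1 4↦1]
2) trace h;k:
  0 h=>4 k=>0
  1 h=>4 k=>0
  2 h=>3 k=>1
  3 h=>3 k=>1
  4 h=>3 k=>1
  result₂ = [0↦0 1↦0 2↦1 3↦1 4↦1]
Equal? equal; square commutes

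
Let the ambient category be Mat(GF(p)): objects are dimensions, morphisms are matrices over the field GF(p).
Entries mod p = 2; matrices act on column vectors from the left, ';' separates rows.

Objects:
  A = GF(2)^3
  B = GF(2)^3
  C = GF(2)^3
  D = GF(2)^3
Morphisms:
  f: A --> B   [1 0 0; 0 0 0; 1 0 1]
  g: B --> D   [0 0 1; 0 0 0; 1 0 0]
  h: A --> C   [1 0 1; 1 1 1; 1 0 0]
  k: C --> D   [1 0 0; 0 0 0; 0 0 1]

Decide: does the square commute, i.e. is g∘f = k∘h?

Answer: COMMUTES

Trace:
Path 1 = f;g:
  e0=⟨1,0,0⟩ f-->⟨1,0,1⟩ g-->⟨1,0,1⟩
  e1=⟨0,1,0⟩ f-->⟨0,0,0⟩ g-->⟨0,0,0⟩
  e2=⟨0,0,1⟩ f-->⟨0,0,1⟩ g-->⟨1,0,0⟩
  result₁ = [1 0 1; 0 0 0; 1 0 0]
Path 2 = h;k:
  e0=⟨1,0,0⟩ h-->⟨1,1,1⟩ k-->⟨1,0,1⟩
  e1=⟨0,1,0⟩ h-->⟨0,1,0⟩ k-->⟨0,0,0⟩
  e2=⟨0,0,1⟩ h-->⟨1,1,0⟩ k-->⟨1,0,0⟩
  result₂ = [1 0 1; 0 0 0; 1 0 0]
Equal? same morphism ✓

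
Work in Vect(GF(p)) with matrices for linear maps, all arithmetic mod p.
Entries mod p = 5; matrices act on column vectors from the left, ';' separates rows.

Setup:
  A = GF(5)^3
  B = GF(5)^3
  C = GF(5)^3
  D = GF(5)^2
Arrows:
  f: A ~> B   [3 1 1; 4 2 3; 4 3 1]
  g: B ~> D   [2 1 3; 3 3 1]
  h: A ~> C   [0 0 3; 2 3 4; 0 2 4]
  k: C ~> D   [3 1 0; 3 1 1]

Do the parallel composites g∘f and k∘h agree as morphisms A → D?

Along f;g (path 1):
  e0=[1,0,0] f~>[3,4,4] g~>[2,0]
  e1=[0,1,0] f~>[1,2,3] g~>[3,2]
  e2=[0,0,1] f~>[1,3,1] g~>[3,3]
  ⟦path⟧₁ = [2 3 3; 0 2 3]
Along h;k (path 2):
  e0=[1,0,0] h~>[0,2,0] k~>[2,2]
  e1=[0,1,0] h~>[0,3,2] k~>[3,0]
  e2=[0,0,1] h~>[3,4,4] k~>[3,2]
  ⟦path⟧₂ = [2 3 3; 2 0 2]
Equal? differ; not commutative

Answer: DOES NOT COMMUTE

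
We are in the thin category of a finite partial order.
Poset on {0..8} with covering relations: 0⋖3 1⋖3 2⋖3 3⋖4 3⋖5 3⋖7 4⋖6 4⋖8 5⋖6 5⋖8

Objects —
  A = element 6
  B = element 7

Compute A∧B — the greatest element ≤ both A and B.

{x : x<=A ∧ x<=B} = {0,1,2,3}  (A=6, B=7)
  0 <= 3
  1 <= 3
  2 <= 3
  3 <= 3
glb = 3

Answer: A∧B = 3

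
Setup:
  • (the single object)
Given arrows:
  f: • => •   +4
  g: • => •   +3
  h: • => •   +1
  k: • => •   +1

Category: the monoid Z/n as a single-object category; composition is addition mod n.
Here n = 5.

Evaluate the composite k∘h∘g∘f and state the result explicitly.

Answer: +4

Trace:
  0 +4≡4 +3≡2 +1≡3 +1≡4  (mod 5)
result: +4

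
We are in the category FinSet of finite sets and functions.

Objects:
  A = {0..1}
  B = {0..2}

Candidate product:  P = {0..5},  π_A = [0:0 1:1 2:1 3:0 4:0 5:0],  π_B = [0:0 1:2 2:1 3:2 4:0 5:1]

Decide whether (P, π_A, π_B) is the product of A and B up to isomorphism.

|A|·|B| = 2·3 = 6;  |P| = 6
Check the pairing map k ↦ (π_A(k), π_B(k)):
  0 : (0,0)
  1 : (1,2)
  2 : (1,1)
  3 : (0,2)
  4 : (0,0)  ✗ repeats pair of k=0
  5 : (0,1)
distinct pairs in image: 5 / 6 needed
  → (0,0) hit at k=0 and k=4

Answer: NOT A VALID PRODUCT — duplicate pair at indices 4,0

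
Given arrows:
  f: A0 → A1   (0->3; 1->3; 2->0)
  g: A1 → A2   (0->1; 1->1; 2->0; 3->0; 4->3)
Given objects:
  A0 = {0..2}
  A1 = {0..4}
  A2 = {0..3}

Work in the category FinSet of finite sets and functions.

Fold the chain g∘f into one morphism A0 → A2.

  0 f→3 g→0
  1 f→3 g→0
  2 f→0 g→1
result: (0->0; 1->0; 2->1)

Answer: (0->0; 1->0; 2->1)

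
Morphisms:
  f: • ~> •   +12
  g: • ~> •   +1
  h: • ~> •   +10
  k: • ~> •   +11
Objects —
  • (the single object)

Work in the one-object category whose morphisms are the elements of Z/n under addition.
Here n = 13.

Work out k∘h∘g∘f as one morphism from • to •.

Answer: +8

Trace:
  0 +12≡12 +1≡0 +10≡10 +11≡8  (mod 13)
composite: +8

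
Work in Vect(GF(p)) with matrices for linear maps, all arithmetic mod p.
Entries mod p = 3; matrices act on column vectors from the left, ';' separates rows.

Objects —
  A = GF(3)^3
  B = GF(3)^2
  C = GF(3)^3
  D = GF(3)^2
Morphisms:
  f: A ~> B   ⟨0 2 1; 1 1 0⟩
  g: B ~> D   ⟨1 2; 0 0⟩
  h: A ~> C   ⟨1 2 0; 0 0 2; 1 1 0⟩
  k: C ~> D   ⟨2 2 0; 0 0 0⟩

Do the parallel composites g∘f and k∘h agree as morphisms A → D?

1) trace f;g:
  e0=[1,0,0] f~>[0,1] g~>[2,0]
  e1=[0,1,0] f~>[2,1] g~>[1,0]
  e2=[0,0,1] f~>[1,0] g~>[1,0]
  ⟦path⟧₁ = ⟨2 1 1; 0 0 0⟩
2) trace h;k:
  e0=[1,0,0] h~>[1,0,1] k~>[2,0]
  e1=[0,1,0] h~>[2,0,1] k~>[1,0]
  e2=[0,0,1] h~>[0,2,0] k~>[1,0]
  ⟦path⟧₂ = ⟨2 1 1; 0 0 0⟩
Equal? equal; square commutes

Answer: COMMUTES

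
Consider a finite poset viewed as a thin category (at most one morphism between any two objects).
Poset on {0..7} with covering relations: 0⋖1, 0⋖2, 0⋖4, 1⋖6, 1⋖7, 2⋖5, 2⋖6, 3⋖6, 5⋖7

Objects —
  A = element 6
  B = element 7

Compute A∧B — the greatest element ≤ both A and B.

Lower bounds of A=6 and B=7: {0,1,2}
  maximal lower bounds 1 and 2 are incomparable: neither 1<=2 nor 2<=1
→ no greatest lower bound exists

Answer: NO MEET EXISTS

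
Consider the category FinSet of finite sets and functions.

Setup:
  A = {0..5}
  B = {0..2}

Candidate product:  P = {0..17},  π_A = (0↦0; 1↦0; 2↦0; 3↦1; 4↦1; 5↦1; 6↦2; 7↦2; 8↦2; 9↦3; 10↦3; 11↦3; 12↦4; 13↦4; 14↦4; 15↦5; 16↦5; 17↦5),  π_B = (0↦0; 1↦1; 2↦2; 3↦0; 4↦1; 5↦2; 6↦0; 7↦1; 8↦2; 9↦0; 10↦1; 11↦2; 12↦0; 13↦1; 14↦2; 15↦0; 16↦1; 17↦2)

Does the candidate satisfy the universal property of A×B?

Answer: VALID PRODUCT

Derivation:
|A|·|B| = 6·3 = 18;  |P| = 18
Check the pairing map k ↦ (π_A(k), π_B(k)):
  0 ↦ (0,0)
  1 ↦ (0,1)
  2 ↦ (0,2)
  3 ↦ (1,0)
  4 ↦ (1,1)
  5 ↦ (1,2)
  6 ↦ (2,0)
  7 ↦ (2,1)
  8 ↦ (2,2)
  9 ↦ (3,0)
  10 ↦ (3,1)
  11 ↦ (3,2)
  12 ↦ (4,0)
  13 ↦ (4,1)
  14 ↦ (4,2)
  15 ↦ (5,0)
  16 ↦ (5,1)
  17 ↦ (5,2)
distinct pairs in image: 18 / 18 needed
  → bijection onto A×B; projections well-typed.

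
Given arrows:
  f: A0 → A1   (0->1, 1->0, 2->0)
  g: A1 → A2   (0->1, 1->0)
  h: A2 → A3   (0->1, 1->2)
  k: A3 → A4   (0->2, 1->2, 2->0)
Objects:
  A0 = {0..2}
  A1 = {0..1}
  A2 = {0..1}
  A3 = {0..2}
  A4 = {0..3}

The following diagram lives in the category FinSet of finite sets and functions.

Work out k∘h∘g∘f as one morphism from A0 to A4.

  0 f→1 g→0 h→1 k→2
  1 f→0 g→1 h→2 k→0
  2 f→0 g→1 h→2 k→0
⟦path⟧: (0->2, 1->0, 2->0)

Answer: (0->2, 1->0, 2->0)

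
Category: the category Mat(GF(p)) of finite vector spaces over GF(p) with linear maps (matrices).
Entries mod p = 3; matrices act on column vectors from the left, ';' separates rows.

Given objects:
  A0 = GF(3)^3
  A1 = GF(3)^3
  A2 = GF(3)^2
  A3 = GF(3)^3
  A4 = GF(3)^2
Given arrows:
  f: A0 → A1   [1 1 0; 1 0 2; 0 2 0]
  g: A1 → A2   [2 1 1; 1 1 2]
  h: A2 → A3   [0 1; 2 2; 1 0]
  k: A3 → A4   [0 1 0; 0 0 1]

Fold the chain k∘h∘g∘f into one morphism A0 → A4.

  e0=[1,0,0] f→[1,1,0] g→[0,2] h→[2,1,0] k→[1,0]
  e1=[0,1,0] f→[1,0,2] g→[1,2] h→[2,0,1] k→[0,1]
  e2=[0,0,1] f→[0,2,0] g→[2,2] h→[2,2,2] k→[2,2]
⟦path⟧: [1 0 2; 0 1 2]

Answer: [1 0 2; 0 1 2]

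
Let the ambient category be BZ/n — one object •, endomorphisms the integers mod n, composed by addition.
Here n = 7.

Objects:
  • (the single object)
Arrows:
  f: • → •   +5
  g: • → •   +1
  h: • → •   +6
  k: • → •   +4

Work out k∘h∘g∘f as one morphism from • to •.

  0 +5≡5 +1≡6 +6≡5 +4≡2  (mod 7)
⟦path⟧: +2

Answer: +2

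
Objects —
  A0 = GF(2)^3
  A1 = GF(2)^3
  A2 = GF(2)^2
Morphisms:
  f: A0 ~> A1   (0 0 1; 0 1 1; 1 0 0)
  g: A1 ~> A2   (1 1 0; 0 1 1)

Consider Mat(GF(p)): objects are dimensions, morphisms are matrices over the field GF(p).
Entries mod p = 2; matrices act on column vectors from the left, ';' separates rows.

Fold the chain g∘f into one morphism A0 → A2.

Answer: (0 1 0; 1 1 1)

Work:
  e0=(1,0,0) f~>(0,0,1) g~>(0,1)
  e1=(0,1,0) f~>(0,1,0) g~>(1,1)
  e2=(0,0,1) f~>(1,1,0) g~>(0,1)
result: (0 1 0; 1 1 1)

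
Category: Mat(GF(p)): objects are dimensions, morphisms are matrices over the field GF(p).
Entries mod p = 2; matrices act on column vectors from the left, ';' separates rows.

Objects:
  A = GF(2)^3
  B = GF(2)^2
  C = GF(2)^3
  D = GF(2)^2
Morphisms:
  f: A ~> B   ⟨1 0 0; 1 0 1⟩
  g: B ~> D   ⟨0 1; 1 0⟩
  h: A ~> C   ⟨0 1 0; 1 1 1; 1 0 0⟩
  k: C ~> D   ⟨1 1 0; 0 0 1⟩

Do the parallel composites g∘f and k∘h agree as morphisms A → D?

Along f;g (path 1):
  e0=⟨1,0,0⟩ f~>⟨1,1⟩ g~>⟨1,1⟩
  e1=⟨0,1,0⟩ f~>⟨0,0⟩ g~>⟨0,0⟩
  e2=⟨0,0,1⟩ f~>⟨0,1⟩ g~>⟨1,0⟩
  ⟦path⟧₁ = ⟨1 0 1; 1 0 0⟩
Along h;k (path 2):
  e0=⟨1,0,0⟩ h~>⟨0,1,1⟩ k~>⟨1,1⟩
  e1=⟨0,1,0⟩ h~>⟨1,1,0⟩ k~>⟨0,0⟩
  e2=⟨0,0,1⟩ h~>⟨0,1,0⟩ k~>⟨1,0⟩
  ⟦path⟧₂ = ⟨1 0 1; 1 0 0⟩
Equal? same morphism ✓

Answer: COMMUTES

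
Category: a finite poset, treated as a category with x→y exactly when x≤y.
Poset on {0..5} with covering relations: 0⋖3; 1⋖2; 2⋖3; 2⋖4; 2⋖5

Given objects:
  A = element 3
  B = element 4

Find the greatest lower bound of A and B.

Lower bounds of A=3 and B=4: {1,2}
  1 ⊑ 2
  2 ⊑ 2
glb = 2

Answer: A∧B = 2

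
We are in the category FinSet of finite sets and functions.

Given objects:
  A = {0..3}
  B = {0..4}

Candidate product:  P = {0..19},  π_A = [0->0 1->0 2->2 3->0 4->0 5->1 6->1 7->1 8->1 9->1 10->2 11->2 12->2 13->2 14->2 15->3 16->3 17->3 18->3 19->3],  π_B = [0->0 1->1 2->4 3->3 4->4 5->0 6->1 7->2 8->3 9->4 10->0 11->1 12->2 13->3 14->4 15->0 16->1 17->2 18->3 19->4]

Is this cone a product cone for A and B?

Answer: NOT A VALID PRODUCT — duplicate pair at indices 14,2

Work:
|A|·|B| = 4·5 = 20;  |P| = 20
Check the pairing map k ↦ (π_A(k), π_B(k)):
  0 -> (0,0)
  1 -> (0,1)
  2 -> (2,4)
  3 -> (0,3)
  4 -> (0,4)
  5 -> (1,0)
  6 -> (1,1)
  7 -> (1,2)
  8 -> (1,3)
  9 -> (1,4)
  10 -> (2,0)
  11 -> (2,1)
  12 -> (2,2)
  13 -> (2,3)
  14 -> (2,4)  ✗ repeats pair of k=2
  15 -> (3,0)
  16 -> (3,1)
  17 -> (3,2)
  18 -> (3,3)
  19 -> (3,4)
distinct pairs in image: 19 / 20 needed
  → (2,4) hit at k=2 and k=14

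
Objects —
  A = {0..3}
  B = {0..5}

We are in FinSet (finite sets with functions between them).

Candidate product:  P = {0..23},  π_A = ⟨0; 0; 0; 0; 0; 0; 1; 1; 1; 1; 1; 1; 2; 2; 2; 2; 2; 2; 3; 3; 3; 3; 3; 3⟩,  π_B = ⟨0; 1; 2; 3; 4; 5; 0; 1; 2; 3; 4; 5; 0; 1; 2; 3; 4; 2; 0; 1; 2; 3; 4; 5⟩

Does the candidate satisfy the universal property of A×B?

Answer: NOT A VALID PRODUCT — duplicate pair at indices 14,17

Work:
|A|·|B| = 4·6 = 24;  |P| = 24
Check the pairing map k ↦ (π_A(k), π_B(k)):
  0 ↦ (0,0)
  1 ↦ (0,1)
  2 ↦ (0,2)
  3 ↦ (0,3)
  4 ↦ (0,4)
  5 ↦ (0,5)
  6 ↦ (1,0)
  7 ↦ (1,1)
  8 ↦ (1,2)
  9 ↦ (1,3)
  10 ↦ (1,4)
  11 ↦ (1,5)
  12 ↦ (2,0)
  13 ↦ (2,1)
  14 ↦ (2,2)
  15 ↦ (2,3)
  16 ↦ (2,4)
  17 ↦ (2,2)  ✗ repeats pair of k=14
  18 ↦ (3,0)
  19 ↦ (3,1)
  20 ↦ (3,2)
  21 ↦ (3,3)
  22 ↦ (3,4)
  23 ↦ (3,5)
distinct pairs in image: 23 / 24 needed
  → (2,2) hit at k=14 and k=17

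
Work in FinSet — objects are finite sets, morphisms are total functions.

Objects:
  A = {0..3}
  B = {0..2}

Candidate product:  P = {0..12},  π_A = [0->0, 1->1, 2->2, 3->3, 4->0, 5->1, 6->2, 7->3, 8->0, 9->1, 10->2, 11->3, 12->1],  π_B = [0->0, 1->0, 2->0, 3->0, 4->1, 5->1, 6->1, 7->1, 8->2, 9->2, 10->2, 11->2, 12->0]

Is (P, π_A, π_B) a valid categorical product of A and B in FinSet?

Answer: NOT A VALID PRODUCT — |P|=13 ≠ |A|·|B|=12

Work:
|A|·|B| = 4·3 = 12;  |P| = 13
  → cardinalities differ; no bijection possible.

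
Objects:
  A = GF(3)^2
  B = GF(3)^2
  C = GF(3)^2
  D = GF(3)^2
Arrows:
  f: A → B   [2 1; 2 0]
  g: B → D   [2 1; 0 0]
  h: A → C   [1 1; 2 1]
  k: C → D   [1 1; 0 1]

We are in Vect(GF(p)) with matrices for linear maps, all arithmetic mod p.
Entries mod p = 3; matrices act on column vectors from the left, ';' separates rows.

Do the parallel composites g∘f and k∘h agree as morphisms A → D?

Answer: DOES NOT COMMUTE

Derivation:
Path 1 = f;g:
  e0=(1,0) f→(2,2) g→(0,0)
  e1=(0,1) f→(1,0) g→(2,0)
  ⟦path⟧₁ = [0 2; 0 0]
Path 2 = h;k:
  e0=(1,0) h→(1,2) k→(0,2)
  e1=(0,1) h→(1,1) k→(2,1)
  ⟦path⟧₂ = [0 2; 2 1]
Equal? NO — does not commute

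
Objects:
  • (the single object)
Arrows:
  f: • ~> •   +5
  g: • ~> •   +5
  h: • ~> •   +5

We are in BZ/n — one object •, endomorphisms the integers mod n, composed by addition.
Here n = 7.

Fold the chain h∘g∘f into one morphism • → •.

Answer: +1

Work:
  0 +5≡5 +5≡3 +5≡1  (mod 7)
result: +1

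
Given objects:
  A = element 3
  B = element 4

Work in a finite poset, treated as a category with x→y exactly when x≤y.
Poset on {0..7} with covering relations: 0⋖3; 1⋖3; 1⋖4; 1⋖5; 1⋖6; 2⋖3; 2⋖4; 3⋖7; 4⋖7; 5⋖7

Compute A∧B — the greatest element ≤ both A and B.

Answer: NO MEET EXISTS

Derivation:
Lower bounds of A=3 and B=4: {1,2}
  maximal lower bounds 1 and 2 are incomparable: neither 1⊑2 nor 2⊑1
→ no greatest lower bound exists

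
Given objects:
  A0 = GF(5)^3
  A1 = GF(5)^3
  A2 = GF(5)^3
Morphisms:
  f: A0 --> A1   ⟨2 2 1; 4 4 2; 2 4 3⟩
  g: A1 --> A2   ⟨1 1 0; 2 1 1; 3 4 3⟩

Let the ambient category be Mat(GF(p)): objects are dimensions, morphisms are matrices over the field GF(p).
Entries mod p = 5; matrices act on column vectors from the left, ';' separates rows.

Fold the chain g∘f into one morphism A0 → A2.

Answer: ⟨1 1 3; 0 2 2; 3 4 0⟩

Derivation:
  e0=[1,0,0] f-->[2,4,2] g-->[1,0,3]
  e1=[0,1,0] f-->[2,4,4] g-->[1,2,4]
  e2=[0,0,1] f-->[1,2,3] g-->[3,2,0]
composite: ⟨1 1 3; 0 2 2; 3 4 0⟩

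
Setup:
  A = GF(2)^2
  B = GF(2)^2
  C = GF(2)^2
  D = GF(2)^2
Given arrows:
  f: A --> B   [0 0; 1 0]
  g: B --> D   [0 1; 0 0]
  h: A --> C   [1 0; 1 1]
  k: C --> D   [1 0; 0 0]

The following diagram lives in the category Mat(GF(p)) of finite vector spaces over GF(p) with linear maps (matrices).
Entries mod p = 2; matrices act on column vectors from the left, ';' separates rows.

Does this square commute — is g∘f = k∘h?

1) trace f;g:
  e0=⟨1,0⟩ f-->⟨0,1⟩ g-->⟨1,0⟩
  e1=⟨0,1⟩ f-->⟨0,0⟩ g-->⟨0,0⟩
  ⟦path⟧₁ = [1 0; 0 0]
2) trace h;k:
  e0=⟨1,0⟩ h-->⟨1,1⟩ k-->⟨1,0⟩
  e1=⟨0,1⟩ h-->⟨0,1⟩ k-->⟨0,0⟩
  ⟦path⟧₂ = [1 0; 0 0]
Equal? YES — commutes

Answer: COMMUTES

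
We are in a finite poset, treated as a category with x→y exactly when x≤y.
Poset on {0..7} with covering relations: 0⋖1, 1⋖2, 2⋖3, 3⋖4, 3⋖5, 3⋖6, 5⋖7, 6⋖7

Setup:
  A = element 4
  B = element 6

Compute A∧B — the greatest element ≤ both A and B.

Answer: A∧B = 3

Trace:
{x : x≤A ∧ x≤B} = {0,1,2,3}  (A=4, B=6)
  0 ≤ 3
  1 ≤ 3
  2 ≤ 3
  3 ≤ 3
glb = 3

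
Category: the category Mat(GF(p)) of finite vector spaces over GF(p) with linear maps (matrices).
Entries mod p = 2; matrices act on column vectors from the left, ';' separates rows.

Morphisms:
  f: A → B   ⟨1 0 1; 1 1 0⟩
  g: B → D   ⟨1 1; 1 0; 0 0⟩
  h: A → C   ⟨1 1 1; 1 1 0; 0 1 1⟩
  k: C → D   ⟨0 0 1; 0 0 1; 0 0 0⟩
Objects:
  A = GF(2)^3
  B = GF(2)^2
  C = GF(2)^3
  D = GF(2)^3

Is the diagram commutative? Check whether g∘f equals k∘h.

1) trace f;g:
  e0=(1,0,0) f→(1,1) g→(0,1,0)
  e1=(0,1,0) f→(0,1) g→(1,0,0)
  e2=(0,0,1) f→(1,0) g→(1,1,0)
  result₁ = ⟨0 1 1; 1 0 1; 0 0 0⟩
2) trace h;k:
  e0=(1,0,0) h→(1,1,0) k→(0,0,0)
  e1=(0,1,0) h→(1,1,1) k→(1,1,0)
  e2=(0,0,1) h→(1,0,1) k→(1,1,0)
  result₂ = ⟨0 1 1; 0 1 1; 0 0 0⟩
Equal? distinct morphisms ✗

Answer: DOES NOT COMMUTE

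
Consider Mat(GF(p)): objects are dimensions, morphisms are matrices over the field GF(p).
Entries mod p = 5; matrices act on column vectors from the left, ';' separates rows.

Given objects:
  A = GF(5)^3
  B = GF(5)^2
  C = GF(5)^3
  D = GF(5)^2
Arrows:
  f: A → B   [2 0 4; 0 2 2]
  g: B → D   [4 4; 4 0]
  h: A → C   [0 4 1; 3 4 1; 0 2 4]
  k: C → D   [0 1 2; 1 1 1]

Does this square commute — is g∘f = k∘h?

Answer: COMMUTES

Work:
Along f;g (path 1):
  e0=⟨1,0,0⟩ f→⟨2,0⟩ g→⟨3,3⟩
  e1=⟨0,1,0⟩ f→⟨0,2⟩ g→⟨3,0⟩
  e2=⟨0,0,1⟩ f→⟨4,2⟩ g→⟨4,1⟩
  composite₁ = [3 3 4; 3 0 1]
Along h;k (path 2):
  e0=⟨1,0,0⟩ h→⟨0,3,0⟩ k→⟨3,3⟩
  e1=⟨0,1,0⟩ h→⟨4,4,2⟩ k→⟨3,0⟩
  e2=⟨0,0,1⟩ h→⟨1,1,4⟩ k→⟨4,1⟩
  composite₂ = [3 3 4; 3 0 1]
Equal? equal; square commutes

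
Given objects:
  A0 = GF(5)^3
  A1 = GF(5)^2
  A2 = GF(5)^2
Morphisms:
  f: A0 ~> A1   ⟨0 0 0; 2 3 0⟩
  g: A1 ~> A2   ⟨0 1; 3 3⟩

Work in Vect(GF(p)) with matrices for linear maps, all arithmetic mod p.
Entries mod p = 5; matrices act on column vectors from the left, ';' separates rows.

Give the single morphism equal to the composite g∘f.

Answer: ⟨2 3 0; 1 4 0⟩

Work:
  e0=[1,0,0] f~>[0,2] g~>[2,1]
  e1=[0,1,0] f~>[0,3] g~>[3,4]
  e2=[0,0,1] f~>[0,0] g~>[0,0]
result: ⟨2 3 0; 1 4 0⟩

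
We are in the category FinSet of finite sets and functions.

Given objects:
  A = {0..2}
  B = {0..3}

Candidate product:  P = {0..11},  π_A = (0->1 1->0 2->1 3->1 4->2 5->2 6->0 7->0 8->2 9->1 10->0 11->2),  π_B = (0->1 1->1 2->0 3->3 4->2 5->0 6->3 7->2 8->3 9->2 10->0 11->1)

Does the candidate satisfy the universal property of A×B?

|A|·|B| = 3·4 = 12;  |P| = 12
Check the pairing map k ↦ (π_A(k), π_B(k)):
  0 -> (1,1)
  1 -> (0,1)
  2 -> (1,0)
  3 -> (1,3)
  4 -> (2,2)
  5 -> (2,0)
  6 -> (0,3)
  7 -> (0,2)
  8 -> (2,3)
  9 -> (1,2)
  10 -> (0,0)
  11 -> (2,1)
distinct pairs in image: 12 / 12 needed
  → bijection onto A×B; projections well-typed.

Answer: VALID PRODUCT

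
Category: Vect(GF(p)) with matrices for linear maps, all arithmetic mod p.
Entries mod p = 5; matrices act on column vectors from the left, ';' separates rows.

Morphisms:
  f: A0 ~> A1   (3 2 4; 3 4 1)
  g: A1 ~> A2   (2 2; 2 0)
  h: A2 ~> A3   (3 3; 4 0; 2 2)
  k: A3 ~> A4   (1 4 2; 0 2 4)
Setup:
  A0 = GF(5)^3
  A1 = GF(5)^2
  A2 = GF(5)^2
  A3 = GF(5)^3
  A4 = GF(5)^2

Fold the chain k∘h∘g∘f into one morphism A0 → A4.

Answer: (3 4 1; 0 4 4)

Trace:
  e0=(1,0,0) f~>(3,3) g~>(2,1) h~>(4,3,1) k~>(3,0)
  e1=(0,1,0) f~>(2,4) g~>(2,4) h~>(3,3,2) k~>(4,4)
  e2=(0,0,1) f~>(4,1) g~>(0,3) h~>(4,0,1) k~>(1,4)
composite: (3 4 1; 0 4 4)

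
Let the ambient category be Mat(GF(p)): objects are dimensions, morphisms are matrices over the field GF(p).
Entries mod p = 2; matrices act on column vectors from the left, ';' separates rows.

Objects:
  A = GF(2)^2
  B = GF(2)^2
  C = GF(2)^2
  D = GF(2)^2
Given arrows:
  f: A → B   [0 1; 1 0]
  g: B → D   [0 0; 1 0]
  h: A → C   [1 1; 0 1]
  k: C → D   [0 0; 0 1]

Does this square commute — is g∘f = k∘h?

Answer: COMMUTES

Trace:
Path 1 = f;g:
  e0=⟨1,0⟩ f→⟨0,1⟩ g→⟨0,0⟩
  e1=⟨0,1⟩ f→⟨1,0⟩ g→⟨0,1⟩
  ⟦path⟧₁ = [0 0; 0 1]
Path 2 = h;k:
  e0=⟨1,0⟩ h→⟨1,0⟩ k→⟨0,0⟩
  e1=⟨0,1⟩ h→⟨1,1⟩ k→⟨0,1⟩
  ⟦path⟧₂ = [0 0; 0 1]
Equal? same morphism ✓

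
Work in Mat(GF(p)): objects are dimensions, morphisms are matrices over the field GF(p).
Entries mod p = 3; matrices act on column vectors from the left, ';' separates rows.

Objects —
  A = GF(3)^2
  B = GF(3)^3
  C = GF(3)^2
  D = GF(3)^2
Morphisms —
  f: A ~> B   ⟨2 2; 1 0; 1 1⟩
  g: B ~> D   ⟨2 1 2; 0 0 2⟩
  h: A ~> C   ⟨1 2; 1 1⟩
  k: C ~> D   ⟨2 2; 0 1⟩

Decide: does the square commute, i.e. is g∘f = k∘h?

Answer: DOES NOT COMMUTE

Trace:
1) trace f;g:
  e0=[1,0] f~>[2,1,1] g~>[1,2]
  e1=[0,1] f~>[2,0,1] g~>[0,2]
  composite₁ = ⟨1 0; 2 2⟩
2) trace h;k:
  e0=[1,0] h~>[1,1] k~>[1,1]
  e1=[0,1] h~>[2,1] k~>[0,1]
  composite₂ = ⟨1 0; 1 1⟩
Equal? NO — does not commute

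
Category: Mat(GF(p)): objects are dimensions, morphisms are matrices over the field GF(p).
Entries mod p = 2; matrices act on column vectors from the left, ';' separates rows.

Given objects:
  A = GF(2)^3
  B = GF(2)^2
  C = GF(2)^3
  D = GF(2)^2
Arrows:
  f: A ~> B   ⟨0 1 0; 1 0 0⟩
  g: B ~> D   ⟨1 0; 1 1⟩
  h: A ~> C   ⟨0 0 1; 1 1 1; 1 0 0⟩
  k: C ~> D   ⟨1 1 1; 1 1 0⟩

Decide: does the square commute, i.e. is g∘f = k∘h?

Answer: COMMUTES

Trace:
1) trace f;g:
  e0=⟨1,0,0⟩ f~>⟨0,1⟩ g~>⟨0,1⟩
  e1=⟨0,1,0⟩ f~>⟨1,0⟩ g~>⟨1,1⟩
  e2=⟨0,0,1⟩ f~>⟨0,0⟩ g~>⟨0,0⟩
  composite₁ = ⟨0 1 0; 1 1 0⟩
2) trace h;k:
  e0=⟨1,0,0⟩ h~>⟨0,1,1⟩ k~>⟨0,1⟩
  e1=⟨0,1,0⟩ h~>⟨0,1,0⟩ k~>⟨1,1⟩
  e2=⟨0,0,1⟩ h~>⟨1,1,0⟩ k~>⟨0,0⟩
  composite₂ = ⟨0 1 0; 1 1 0⟩
Equal? same morphism ✓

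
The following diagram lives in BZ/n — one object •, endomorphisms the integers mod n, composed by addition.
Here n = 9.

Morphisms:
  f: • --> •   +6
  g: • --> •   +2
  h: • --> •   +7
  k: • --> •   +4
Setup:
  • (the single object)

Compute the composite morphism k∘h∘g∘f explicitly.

Answer: +1

Trace:
  0 +6≡6 +2≡8 +7≡6 +4≡1  (mod 9)
⟦path⟧: +1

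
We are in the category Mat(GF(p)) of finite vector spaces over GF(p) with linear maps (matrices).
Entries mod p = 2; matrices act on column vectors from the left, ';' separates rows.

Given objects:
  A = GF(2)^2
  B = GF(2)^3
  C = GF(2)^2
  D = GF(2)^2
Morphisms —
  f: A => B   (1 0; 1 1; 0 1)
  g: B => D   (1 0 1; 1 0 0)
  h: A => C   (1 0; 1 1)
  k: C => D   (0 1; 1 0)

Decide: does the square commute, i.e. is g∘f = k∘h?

Path 1 = f;g:
  e0=[1,0] f=>[1,1,0] g=>[1,1]
  e1=[0,1] f=>[0,1,1] g=>[1,0]
  composite₁ = (1 1; 1 0)
Path 2 = h;k:
  e0=[1,0] h=>[1,1] k=>[1,1]
  e1=[0,1] h=>[0,1] k=>[1,0]
  composite₂ = (1 1; 1 0)
Equal? same morphism ✓

Answer: COMMUTES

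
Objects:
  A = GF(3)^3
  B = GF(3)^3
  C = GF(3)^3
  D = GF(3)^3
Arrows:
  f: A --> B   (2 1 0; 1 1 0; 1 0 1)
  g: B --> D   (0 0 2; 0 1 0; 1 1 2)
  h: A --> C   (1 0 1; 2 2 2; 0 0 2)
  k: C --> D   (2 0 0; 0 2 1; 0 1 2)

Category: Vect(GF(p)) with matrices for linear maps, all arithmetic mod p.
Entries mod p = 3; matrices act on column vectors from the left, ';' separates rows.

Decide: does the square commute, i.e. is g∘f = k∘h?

1) trace f;g:
  e0=(1,0,0) f-->(2,1,1) g-->(2,1,2)
  e1=(0,1,0) f-->(1,1,0) g-->(0,1,2)
  e2=(0,0,1) f-->(0,0,1) g-->(2,0,2)
  ⟦path⟧₁ = (2 0 2; 1 1 0; 2 2 2)
2) trace h;k:
  e0=(1,0,0) h-->(1,2,0) k-->(2,1,2)
  e1=(0,1,0) h-->(0,2,0) k-->(0,1,2)
  e2=(0,0,1) h-->(1,2,2) k-->(2,0,0)
  ⟦path⟧₂ = (2 0 2; 1 1 0; 2 2 0)
Equal? NO — does not commute

Answer: DOES NOT COMMUTE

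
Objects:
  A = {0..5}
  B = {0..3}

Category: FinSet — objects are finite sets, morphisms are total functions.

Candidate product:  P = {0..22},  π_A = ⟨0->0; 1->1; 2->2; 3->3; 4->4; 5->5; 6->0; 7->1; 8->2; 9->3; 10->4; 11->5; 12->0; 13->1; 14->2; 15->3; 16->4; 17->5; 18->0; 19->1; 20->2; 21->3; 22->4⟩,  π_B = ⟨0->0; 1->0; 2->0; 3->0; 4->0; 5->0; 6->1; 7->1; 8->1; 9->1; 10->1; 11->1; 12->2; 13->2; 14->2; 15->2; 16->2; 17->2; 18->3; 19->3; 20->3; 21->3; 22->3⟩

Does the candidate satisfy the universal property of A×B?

Answer: NOT A VALID PRODUCT — |P|=23 ≠ |A|·|B|=24

Trace:
|A|·|B| = 6·4 = 24;  |P| = 23
  → cardinalities differ; no bijection possible.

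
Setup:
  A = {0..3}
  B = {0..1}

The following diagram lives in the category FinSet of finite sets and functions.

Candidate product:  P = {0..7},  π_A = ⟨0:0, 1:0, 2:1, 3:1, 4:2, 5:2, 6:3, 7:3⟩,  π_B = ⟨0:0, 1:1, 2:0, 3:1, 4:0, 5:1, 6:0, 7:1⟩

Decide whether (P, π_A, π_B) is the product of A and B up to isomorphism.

Answer: VALID PRODUCT

Trace:
|A|·|B| = 4·2 = 8;  |P| = 8
Check the pairing map k ↦ (π_A(k), π_B(k)):
  0 : (0,0)
  1 : (0,1)
  2 : (1,0)
  3 : (1,1)
  4 : (2,0)
  5 : (2,1)
  6 : (3,0)
  7 : (3,1)
distinct pairs in image: 8 / 8 needed
  → bijection onto A×B; projections well-typed.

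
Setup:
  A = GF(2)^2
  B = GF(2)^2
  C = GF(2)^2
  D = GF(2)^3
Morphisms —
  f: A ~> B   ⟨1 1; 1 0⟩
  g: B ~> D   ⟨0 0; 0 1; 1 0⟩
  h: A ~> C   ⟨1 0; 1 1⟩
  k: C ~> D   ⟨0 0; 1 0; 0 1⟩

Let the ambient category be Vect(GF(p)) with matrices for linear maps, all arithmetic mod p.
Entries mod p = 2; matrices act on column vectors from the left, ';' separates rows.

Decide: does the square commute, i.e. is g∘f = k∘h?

Answer: COMMUTES

Work:
Along f;g (path 1):
  e0=[1,0] f~>[1,1] g~>[0,1,1]
  e1=[0,1] f~>[1,0] g~>[0,0,1]
  result₁ = ⟨0 0; 1 0; 1 1⟩
Along h;k (path 2):
  e0=[1,0] h~>[1,1] k~>[0,1,1]
  e1=[0,1] h~>[0,1] k~>[0,0,1]
  result₂ = ⟨0 0; 1 0; 1 1⟩
Equal? equal; square commutes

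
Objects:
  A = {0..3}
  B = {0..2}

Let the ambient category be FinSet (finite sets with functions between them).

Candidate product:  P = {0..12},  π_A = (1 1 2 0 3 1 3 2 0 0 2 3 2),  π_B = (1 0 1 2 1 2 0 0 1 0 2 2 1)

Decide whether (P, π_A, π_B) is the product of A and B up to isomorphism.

|A|·|B| = 4·3 = 12;  |P| = 13
  → cardinalities differ; no bijection possible.

Answer: NOT A VALID PRODUCT — |P|=13 ≠ |A|·|B|=12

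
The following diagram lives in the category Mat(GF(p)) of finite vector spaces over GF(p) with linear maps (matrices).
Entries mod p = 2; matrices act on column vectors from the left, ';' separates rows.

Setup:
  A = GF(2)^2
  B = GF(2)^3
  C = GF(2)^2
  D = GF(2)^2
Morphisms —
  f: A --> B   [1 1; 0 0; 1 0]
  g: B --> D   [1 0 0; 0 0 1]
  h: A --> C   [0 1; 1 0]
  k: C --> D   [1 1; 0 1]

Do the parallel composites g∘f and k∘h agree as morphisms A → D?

Answer: COMMUTES

Work:
Along f;g (path 1):
  e0=⟨1,0⟩ f-->⟨1,0,1⟩ g-->⟨1,1⟩
  e1=⟨0,1⟩ f-->⟨1,0,0⟩ g-->⟨1,0⟩
  composite₁ = [1 1; 1 0]
Along h;k (path 2):
  e0=⟨1,0⟩ h-->⟨0,1⟩ k-->⟨1,1⟩
  e1=⟨0,1⟩ h-->⟨1,0⟩ k-->⟨1,0⟩
  composite₂ = [1 1; 1 0]
Equal? same morphism ✓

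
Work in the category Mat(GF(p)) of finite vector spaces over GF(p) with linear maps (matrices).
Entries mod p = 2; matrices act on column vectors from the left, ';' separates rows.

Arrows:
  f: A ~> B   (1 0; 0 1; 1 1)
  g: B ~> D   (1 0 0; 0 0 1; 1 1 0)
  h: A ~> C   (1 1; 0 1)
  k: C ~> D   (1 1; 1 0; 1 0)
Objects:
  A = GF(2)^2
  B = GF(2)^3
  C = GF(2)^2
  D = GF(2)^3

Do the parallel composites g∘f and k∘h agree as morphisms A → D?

Answer: COMMUTES

Trace:
Path 1 = f;g:
  e0=(1,0) f~>(1,0,1) g~>(1,1,1)
  e1=(0,1) f~>(0,1,1) g~>(0,1,1)
  result₁ = (1 0; 1 1; 1 1)
Path 2 = h;k:
  e0=(1,0) h~>(1,0) k~>(1,1,1)
  e1=(0,1) h~>(1,1) k~>(0,1,1)
  result₂ = (1 0; 1 1; 1 1)
Equal? YES — commutes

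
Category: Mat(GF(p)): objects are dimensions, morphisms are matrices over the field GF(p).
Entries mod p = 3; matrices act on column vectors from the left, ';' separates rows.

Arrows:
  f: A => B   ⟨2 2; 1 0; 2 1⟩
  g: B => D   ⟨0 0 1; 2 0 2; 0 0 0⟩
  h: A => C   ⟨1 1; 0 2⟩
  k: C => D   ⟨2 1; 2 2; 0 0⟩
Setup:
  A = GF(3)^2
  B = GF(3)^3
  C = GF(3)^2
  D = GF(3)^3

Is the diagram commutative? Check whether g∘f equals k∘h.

Answer: COMMUTES

Derivation:
Path 1 = f;g:
  e0=[1,0] f=>[2,1,2] g=>[2,2,0]
  e1=[0,1] f=>[2,0,1] g=>[1,0,0]
  result₁ = ⟨2 1; 2 0; 0 0⟩
Path 2 = h;k:
  e0=[1,0] h=>[1,0] k=>[2,2,0]
  e1=[0,1] h=>[1,2] k=>[1,0,0]
  result₂ = ⟨2 1; 2 0; 0 0⟩
Equal? same morphism ✓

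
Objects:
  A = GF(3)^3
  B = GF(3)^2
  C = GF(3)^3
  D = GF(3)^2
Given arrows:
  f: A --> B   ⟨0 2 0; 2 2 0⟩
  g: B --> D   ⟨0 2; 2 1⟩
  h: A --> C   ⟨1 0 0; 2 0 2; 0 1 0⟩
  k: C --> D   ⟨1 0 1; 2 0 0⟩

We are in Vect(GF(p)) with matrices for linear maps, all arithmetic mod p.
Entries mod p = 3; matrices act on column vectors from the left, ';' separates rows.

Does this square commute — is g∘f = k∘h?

Answer: COMMUTES

Work:
Along f;g (path 1):
  e0=⟨1,0,0⟩ f-->⟨0,2⟩ g-->⟨1,2⟩
  e1=⟨0,1,0⟩ f-->⟨2,2⟩ g-->⟨1,0⟩
  e2=⟨0,0,1⟩ f-->⟨0,0⟩ g-->⟨0,0⟩
  composite₁ = ⟨1 1 0; 2 0 0⟩
Along h;k (path 2):
  e0=⟨1,0,0⟩ h-->⟨1,2,0⟩ k-->⟨1,2⟩
  e1=⟨0,1,0⟩ h-->⟨0,0,1⟩ k-->⟨1,0⟩
  e2=⟨0,0,1⟩ h-->⟨0,2,0⟩ k-->⟨0,0⟩
  composite₂ = ⟨1 1 0; 2 0 0⟩
Equal? same morphism ✓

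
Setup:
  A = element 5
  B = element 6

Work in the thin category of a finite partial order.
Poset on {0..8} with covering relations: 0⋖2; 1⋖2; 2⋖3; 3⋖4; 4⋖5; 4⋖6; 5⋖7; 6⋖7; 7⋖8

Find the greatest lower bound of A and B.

Answer: A∧B = 4

Derivation:
{x : x⊑A ∧ x⊑B} = {0,1,2,3,4}  (A=5, B=6)
  0 ⊑ 4
  1 ⊑ 4
  2 ⊑ 4
  3 ⊑ 4
  4 ⊑ 4
glb = 4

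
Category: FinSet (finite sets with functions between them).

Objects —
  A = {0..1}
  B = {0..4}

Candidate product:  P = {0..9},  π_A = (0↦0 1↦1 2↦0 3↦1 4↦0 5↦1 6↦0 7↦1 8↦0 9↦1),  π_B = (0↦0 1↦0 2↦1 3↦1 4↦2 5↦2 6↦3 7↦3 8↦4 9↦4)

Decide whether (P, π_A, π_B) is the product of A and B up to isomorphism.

|A|·|B| = 2·5 = 10;  |P| = 10
Check the pairing map k ↦ (π_A(k), π_B(k)):
  0 ↦ (0,0)
  1 ↦ (1,0)
  2 ↦ (0,1)
  3 ↦ (1,1)
  4 ↦ (0,2)
  5 ↦ (1,2)
  6 ↦ (0,3)
  7 ↦ (1,3)
  8 ↦ (0,4)
  9 ↦ (1,4)
distinct pairs in image: 10 / 10 needed
  → bijection onto A×B; projections well-typed.

Answer: VALID PRODUCT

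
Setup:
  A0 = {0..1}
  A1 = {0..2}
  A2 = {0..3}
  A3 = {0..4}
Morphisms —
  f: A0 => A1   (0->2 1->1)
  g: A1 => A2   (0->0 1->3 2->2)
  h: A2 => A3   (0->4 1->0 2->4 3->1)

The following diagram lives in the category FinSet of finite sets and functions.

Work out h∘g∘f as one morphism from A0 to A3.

Answer: (0->4 1->1)

Work:
  0 f=>2 g=>2 h=>4
  1 f=>1 g=>3 h=>1
result: (0->4 1->1)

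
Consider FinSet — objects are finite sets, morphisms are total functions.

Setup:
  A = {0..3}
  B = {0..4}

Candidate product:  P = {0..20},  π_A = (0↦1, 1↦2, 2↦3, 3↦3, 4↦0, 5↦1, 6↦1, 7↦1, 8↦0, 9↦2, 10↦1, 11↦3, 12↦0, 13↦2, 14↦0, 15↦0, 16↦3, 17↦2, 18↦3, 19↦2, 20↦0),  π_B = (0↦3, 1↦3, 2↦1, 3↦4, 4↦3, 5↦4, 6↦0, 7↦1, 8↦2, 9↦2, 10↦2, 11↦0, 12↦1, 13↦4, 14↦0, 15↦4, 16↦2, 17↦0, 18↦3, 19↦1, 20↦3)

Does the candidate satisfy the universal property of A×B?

|A|·|B| = 4·5 = 20;  |P| = 21
  → cardinalities differ; no bijection possible.

Answer: NOT A VALID PRODUCT — |P|=21 ≠ |A|·|B|=20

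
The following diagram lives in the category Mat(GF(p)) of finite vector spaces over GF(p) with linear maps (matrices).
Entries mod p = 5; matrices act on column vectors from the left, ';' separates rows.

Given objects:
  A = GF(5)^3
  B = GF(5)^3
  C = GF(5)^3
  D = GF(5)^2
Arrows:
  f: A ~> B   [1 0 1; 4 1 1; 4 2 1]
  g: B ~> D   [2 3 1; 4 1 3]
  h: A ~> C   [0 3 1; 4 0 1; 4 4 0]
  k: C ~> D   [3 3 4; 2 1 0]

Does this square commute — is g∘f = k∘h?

Path 1 = f;g:
  e0=(1,0,0) f~>(1,4,4) g~>(3,0)
  e1=(0,1,0) f~>(0,1,2) g~>(0,2)
  e2=(0,0,1) f~>(1,1,1) g~>(1,3)
  result₁ = [3 0 1; 0 2 3]
Path 2 = h;k:
  e0=(1,0,0) h~>(0,4,4) k~>(3,4)
  e1=(0,1,0) h~>(3,0,4) k~>(0,1)
  e2=(0,0,1) h~>(1,1,0) k~>(1,3)
  result₂ = [3 0 1; 4 1 3]
Equal? differ; not commutative

Answer: DOES NOT COMMUTE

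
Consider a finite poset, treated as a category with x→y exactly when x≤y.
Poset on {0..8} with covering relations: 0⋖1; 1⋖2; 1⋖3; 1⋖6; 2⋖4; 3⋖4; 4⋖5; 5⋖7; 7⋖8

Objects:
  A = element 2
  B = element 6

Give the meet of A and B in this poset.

{x : x<=A ∧ x<=B} = {0,1}  (A=2, B=6)
  0 <= 1
  1 <= 1
glb = 1

Answer: A∧B = 1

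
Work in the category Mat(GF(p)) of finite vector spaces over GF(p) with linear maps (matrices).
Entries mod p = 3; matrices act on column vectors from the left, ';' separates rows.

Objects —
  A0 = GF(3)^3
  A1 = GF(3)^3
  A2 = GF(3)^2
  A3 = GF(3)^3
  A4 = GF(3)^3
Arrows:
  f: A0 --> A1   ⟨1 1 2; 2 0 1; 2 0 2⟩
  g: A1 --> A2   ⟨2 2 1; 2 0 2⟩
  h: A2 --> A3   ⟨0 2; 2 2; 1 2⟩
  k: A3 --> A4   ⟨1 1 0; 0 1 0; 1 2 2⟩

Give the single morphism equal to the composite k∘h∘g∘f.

Answer: ⟨1 0 0; 1 2 2; 0 2 2⟩

Trace:
  e0=⟨1,0,0⟩ f-->⟨1,2,2⟩ g-->⟨2,0⟩ h-->⟨0,1,2⟩ k-->⟨1,1,0⟩
  e1=⟨0,1,0⟩ f-->⟨1,0,0⟩ g-->⟨2,2⟩ h-->⟨1,2,0⟩ k-->⟨0,2,2⟩
  e2=⟨0,0,1⟩ f-->⟨2,1,2⟩ g-->⟨2,2⟩ h-->⟨1,2,0⟩ k-->⟨0,2,2⟩
composite: ⟨1 0 0; 1 2 2; 0 2 2⟩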